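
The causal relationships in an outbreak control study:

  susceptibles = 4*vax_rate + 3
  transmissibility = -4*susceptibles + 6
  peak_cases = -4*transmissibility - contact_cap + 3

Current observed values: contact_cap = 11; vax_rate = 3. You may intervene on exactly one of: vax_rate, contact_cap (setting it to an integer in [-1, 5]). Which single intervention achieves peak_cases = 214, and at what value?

set contact_cap = 5

Intervening on vax_rate: peak_cases = 64*vax_rate + 16. Reaching 214 requires vax_rate = 99/32, not an integer.
Intervening on contact_cap: with other inputs at their observed values, peak_cases = -contact_cap + 219. Solving for 214 gives contact_cap = 5, within [-1, 5].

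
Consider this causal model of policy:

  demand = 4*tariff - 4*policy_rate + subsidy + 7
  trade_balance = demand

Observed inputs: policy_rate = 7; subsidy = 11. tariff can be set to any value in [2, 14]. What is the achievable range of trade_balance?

Substituting into the demand equation gives demand = 4*tariff - 10.
This gives trade_balance = 4*tariff - 10.
Linear in tariff, so extremes are at the endpoints: tariff = 2 gives trade_balance = -2; tariff = 14 gives trade_balance = 46.

-2 to 46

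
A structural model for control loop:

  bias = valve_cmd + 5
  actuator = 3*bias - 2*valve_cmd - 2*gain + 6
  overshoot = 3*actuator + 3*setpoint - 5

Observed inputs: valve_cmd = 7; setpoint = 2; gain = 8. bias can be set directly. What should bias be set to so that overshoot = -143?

Intervening on bias fixes its value directly, overriding its dependence on valve_cmd.
Substituting into the actuator equation gives actuator = 3*bias - 24.
Substituting into the overshoot equation gives overshoot = 9*bias - 71.
Solve 9*bias - 71 = -143: bias = (-143 + 71) / 9 = -8.

bias = -8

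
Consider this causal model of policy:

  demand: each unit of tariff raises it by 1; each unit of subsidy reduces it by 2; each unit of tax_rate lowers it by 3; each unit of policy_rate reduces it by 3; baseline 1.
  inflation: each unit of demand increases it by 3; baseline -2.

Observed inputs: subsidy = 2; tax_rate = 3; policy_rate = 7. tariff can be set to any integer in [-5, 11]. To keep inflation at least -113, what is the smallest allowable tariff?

tariff = -4

Substituting into the demand equation gives demand = tariff - 33.
inflation becomes 3*tariff - 101.
Require 3*tariff - 101 ≥ -113, so tariff ≥ -4.
The smallest integer in [-5, 11] satisfying this is -4.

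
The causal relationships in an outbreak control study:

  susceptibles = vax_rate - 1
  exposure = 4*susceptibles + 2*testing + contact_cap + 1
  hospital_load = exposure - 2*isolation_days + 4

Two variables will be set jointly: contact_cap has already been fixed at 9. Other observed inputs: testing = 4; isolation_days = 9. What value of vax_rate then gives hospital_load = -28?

With contact_cap held at 9:
Substituting into the exposure equation gives exposure = 4*vax_rate + 14.
So hospital_load = 4*vax_rate.
Solve 4*vax_rate = -28: vax_rate = -28 / 4 = -7.

vax_rate = -7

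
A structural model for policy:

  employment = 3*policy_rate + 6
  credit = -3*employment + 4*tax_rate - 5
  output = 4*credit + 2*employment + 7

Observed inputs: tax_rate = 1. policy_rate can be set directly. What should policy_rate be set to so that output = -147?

policy_rate = 3

Substituting into the credit equation gives credit = -9*policy_rate - 19.
This gives output = -30*policy_rate - 57.
Solve -30*policy_rate - 57 = -147: policy_rate = (-147 + 57) / -30 = 3.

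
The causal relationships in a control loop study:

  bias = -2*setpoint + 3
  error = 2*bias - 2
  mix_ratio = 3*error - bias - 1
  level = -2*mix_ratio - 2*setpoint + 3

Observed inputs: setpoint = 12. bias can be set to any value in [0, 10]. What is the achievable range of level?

Intervening on bias fixes its value directly, overriding its dependence on setpoint.
Substituting into the mix_ratio equation gives mix_ratio = 5*bias - 7.
This gives level = -10*bias - 7.
Linear in bias, so extremes are at the endpoints: bias = 0 gives level = -7; bias = 10 gives level = -107.

-107 to -7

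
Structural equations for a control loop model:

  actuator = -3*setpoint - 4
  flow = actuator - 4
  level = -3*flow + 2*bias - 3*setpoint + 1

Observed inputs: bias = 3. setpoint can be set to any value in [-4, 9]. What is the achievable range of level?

Substituting into the flow equation gives flow = -3*setpoint - 8.
Substituting into the level equation gives level = 6*setpoint + 31.
Linear in setpoint, so extremes are at the endpoints: setpoint = -4 gives level = 7; setpoint = 9 gives level = 85.

7 to 85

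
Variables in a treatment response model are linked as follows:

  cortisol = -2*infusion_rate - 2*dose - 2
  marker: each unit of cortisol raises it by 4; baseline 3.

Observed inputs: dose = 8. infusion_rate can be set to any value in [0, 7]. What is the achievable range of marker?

-125 to -69

Substituting into the cortisol equation gives cortisol = -2*infusion_rate - 18.
marker becomes -8*infusion_rate - 69.
Linear in infusion_rate, so extremes are at the endpoints: infusion_rate = 0 gives marker = -69; infusion_rate = 7 gives marker = -125.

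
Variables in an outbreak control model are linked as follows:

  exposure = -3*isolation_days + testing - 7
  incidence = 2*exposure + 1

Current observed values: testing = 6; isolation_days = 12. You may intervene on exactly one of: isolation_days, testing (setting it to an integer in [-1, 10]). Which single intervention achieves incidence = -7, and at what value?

Intervening on isolation_days: with other inputs at their observed values, incidence = -6*isolation_days - 1. Solving for -7 gives isolation_days = 1, within [-1, 10].
Intervening on testing: incidence = 2*testing - 85. Reaching -7 requires testing = 39, outside [-1, 10].

set isolation_days = 1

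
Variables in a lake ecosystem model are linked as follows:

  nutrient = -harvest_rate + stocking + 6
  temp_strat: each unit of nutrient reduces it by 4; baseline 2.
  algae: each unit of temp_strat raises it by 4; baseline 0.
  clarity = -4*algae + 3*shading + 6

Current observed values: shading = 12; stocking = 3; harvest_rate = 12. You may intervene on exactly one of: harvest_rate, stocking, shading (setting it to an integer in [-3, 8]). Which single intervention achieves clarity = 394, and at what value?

Intervening on harvest_rate: with other inputs at their observed values, clarity = -64*harvest_rate + 586. Solving for 394 gives harvest_rate = 3, within [-3, 8].
Intervening on stocking: clarity = 64*stocking - 374. Reaching 394 requires stocking = 12, outside [-3, 8].
Intervening on shading: clarity = 3*shading - 218. Reaching 394 requires shading = 204, outside [-3, 8].

set harvest_rate = 3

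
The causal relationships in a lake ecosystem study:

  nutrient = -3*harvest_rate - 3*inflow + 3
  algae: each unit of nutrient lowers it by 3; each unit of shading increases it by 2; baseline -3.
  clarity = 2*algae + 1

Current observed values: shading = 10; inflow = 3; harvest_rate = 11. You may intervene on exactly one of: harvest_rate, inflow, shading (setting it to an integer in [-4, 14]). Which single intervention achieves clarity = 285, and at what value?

set shading = 14

Intervening on harvest_rate: clarity = 18*harvest_rate + 71. Reaching 285 requires harvest_rate = 107/9, not an integer.
Intervening on inflow: clarity = 18*inflow + 215. Reaching 285 requires inflow = 35/9, not an integer.
Intervening on shading: with other inputs at their observed values, clarity = 4*shading + 229. Solving for 285 gives shading = 14, within [-4, 14].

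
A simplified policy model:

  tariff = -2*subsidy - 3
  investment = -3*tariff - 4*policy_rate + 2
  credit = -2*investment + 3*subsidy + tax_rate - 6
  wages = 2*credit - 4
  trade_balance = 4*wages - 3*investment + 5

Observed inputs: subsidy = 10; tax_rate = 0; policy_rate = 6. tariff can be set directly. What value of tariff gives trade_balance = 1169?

tariff = 10

Intervening on tariff fixes its value directly, overriding its dependence on subsidy.
Substituting into the investment equation gives investment = -3*tariff - 22.
This gives credit = 6*tariff + 68.
wages becomes 12*tariff + 132.
trade_balance becomes 57*tariff + 599.
Solve 57*tariff + 599 = 1169: tariff = (1169 - 599) / 57 = 10.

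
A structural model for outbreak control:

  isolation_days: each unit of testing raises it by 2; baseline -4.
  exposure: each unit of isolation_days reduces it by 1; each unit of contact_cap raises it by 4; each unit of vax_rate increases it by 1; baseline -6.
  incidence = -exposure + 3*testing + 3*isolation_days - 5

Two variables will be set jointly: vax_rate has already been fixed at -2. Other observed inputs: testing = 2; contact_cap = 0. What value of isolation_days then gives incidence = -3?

isolation_days = -3

With vax_rate held at -2:
Intervening on isolation_days fixes its value directly, overriding its dependence on testing.
Substituting into the exposure equation gives exposure = -isolation_days - 8.
Substituting into the incidence equation gives incidence = 4*isolation_days + 9.
Solve 4*isolation_days + 9 = -3: isolation_days = (-3 - 9) / 4 = -3.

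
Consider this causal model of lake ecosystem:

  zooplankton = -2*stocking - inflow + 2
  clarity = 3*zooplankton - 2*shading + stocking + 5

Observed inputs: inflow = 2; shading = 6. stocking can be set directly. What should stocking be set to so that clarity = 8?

Substituting into the zooplankton equation gives zooplankton = -2*stocking.
Substituting into the clarity equation gives clarity = -5*stocking - 7.
Solve -5*stocking - 7 = 8: stocking = (8 + 7) / -5 = -3.

stocking = -3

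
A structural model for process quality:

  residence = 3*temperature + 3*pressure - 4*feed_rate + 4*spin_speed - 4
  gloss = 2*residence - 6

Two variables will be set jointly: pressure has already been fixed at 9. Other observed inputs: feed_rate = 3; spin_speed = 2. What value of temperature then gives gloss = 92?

temperature = 10

With pressure held at 9:
Substituting into the residence equation gives residence = 3*temperature + 19.
Substituting into the gloss equation gives gloss = 6*temperature + 32.
Solve 6*temperature + 32 = 92: temperature = (92 - 32) / 6 = 10.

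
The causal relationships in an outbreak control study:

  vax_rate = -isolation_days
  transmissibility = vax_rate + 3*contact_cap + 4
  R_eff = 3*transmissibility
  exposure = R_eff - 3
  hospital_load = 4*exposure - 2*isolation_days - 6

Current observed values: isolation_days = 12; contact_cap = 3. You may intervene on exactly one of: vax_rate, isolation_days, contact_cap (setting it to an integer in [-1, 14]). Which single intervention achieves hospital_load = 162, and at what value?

set vax_rate = 4

Intervening on vax_rate: with other inputs at their observed values, hospital_load = 12*vax_rate + 114. Solving for 162 gives vax_rate = 4, within [-1, 14].
Intervening on isolation_days: hospital_load = -14*isolation_days + 138. Reaching 162 requires isolation_days = -12/7, not an integer.
Intervening on contact_cap: hospital_load = 36*contact_cap - 138. Reaching 162 requires contact_cap = 25/3, not an integer.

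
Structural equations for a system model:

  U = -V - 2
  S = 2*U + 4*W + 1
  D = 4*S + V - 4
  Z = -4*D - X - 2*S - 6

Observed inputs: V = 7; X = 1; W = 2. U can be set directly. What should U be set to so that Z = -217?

U = 1

Intervening on U fixes its value directly, overriding its dependence on V.
Substituting into the S equation gives S = 2*U + 9.
So D = 8*U + 39.
Z becomes -36*U - 181.
Solve -36*U - 181 = -217: U = (-217 + 181) / -36 = 1.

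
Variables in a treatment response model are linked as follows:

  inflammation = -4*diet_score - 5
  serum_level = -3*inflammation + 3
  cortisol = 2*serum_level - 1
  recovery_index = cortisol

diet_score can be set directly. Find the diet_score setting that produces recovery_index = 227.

Substituting into the serum_level equation gives serum_level = 12*diet_score + 18.
Substituting into the cortisol equation gives cortisol = 24*diet_score + 35.
This gives recovery_index = 24*diet_score + 35.
Solve 24*diet_score + 35 = 227: diet_score = (227 - 35) / 24 = 8.

diet_score = 8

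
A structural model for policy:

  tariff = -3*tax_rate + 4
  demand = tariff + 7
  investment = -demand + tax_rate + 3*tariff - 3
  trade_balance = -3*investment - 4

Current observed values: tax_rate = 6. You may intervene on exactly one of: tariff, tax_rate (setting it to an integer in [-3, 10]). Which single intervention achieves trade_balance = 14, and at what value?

Intervening on tariff: with other inputs at their observed values, trade_balance = -6*tariff + 8. Solving for 14 gives tariff = -1, within [-3, 10].
Intervening on tax_rate: trade_balance = 15*tax_rate + 2. Reaching 14 requires tax_rate = 4/5, not an integer.

set tariff = -1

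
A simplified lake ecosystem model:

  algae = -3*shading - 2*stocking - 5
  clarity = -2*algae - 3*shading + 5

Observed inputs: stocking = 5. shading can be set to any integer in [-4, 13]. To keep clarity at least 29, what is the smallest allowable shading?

shading = -2

Substituting into the algae equation gives algae = -3*shading - 15.
So clarity = 3*shading + 35.
Require 3*shading + 35 ≥ 29, so shading ≥ -2.
The smallest integer in [-4, 13] satisfying this is -2.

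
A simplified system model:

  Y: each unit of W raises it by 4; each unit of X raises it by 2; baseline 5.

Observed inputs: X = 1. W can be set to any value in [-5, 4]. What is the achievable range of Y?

Substituting into the Y equation gives Y = 4*W + 7.
Linear in W, so extremes are at the endpoints: W = -5 gives Y = -13; W = 4 gives Y = 23.

-13 to 23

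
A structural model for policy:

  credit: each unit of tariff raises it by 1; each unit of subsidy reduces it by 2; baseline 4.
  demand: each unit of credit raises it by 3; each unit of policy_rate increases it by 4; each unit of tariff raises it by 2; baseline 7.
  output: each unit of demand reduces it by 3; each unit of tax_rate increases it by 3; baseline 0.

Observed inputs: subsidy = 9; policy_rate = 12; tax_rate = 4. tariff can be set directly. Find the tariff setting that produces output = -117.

Substituting into the credit equation gives credit = tariff - 14.
demand becomes 5*tariff + 13.
output becomes -15*tariff - 27.
Solve -15*tariff - 27 = -117: tariff = (-117 + 27) / -15 = 6.

tariff = 6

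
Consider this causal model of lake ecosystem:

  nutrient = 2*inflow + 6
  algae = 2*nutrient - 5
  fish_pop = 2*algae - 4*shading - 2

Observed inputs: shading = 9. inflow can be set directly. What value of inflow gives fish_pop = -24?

inflow = 0

Substituting into the algae equation gives algae = 4*inflow + 7.
Substituting into the fish_pop equation gives fish_pop = 8*inflow - 24.
Solve 8*inflow - 24 = -24: inflow = (-24 + 24) / 8 = 0.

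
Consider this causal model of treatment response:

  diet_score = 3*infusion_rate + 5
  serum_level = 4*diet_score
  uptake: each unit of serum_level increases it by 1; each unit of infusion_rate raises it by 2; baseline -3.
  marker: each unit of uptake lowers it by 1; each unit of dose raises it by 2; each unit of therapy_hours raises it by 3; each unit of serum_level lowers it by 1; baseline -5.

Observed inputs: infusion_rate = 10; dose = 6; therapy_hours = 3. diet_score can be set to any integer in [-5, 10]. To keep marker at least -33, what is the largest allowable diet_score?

diet_score = 4

Intervening on diet_score fixes its value directly, overriding its dependence on infusion_rate.
Substituting into the uptake equation gives uptake = 4*diet_score + 17.
This gives marker = -8*diet_score - 1.
Require -8*diet_score - 1 ≥ -33, so diet_score ≤ 4.
The largest integer in [-5, 10] satisfying this is 4.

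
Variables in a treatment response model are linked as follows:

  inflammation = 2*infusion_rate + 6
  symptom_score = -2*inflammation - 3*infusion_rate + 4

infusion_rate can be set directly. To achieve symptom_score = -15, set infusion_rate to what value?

Substituting into the symptom_score equation gives symptom_score = -7*infusion_rate - 8.
Solve -7*infusion_rate - 8 = -15: infusion_rate = (-15 + 8) / -7 = 1.

infusion_rate = 1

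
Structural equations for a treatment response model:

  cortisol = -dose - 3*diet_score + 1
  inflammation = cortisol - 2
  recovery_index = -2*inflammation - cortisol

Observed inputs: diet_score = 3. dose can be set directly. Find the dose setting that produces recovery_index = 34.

Substituting into the cortisol equation gives cortisol = -dose - 8.
This gives inflammation = -dose - 10.
Substituting into the recovery_index equation gives recovery_index = 3*dose + 28.
Solve 3*dose + 28 = 34: dose = (34 - 28) / 3 = 2.

dose = 2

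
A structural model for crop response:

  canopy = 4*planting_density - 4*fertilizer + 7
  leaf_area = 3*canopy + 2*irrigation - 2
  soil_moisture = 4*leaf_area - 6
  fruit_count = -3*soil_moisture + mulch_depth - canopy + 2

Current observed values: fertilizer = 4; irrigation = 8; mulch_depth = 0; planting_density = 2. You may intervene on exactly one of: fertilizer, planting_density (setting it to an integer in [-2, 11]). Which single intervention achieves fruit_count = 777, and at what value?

set fertilizer = 10

Intervening on fertilizer: with other inputs at their observed values, fruit_count = 148*fertilizer - 703. Solving for 777 gives fertilizer = 10, within [-2, 11].
Intervening on planting_density: fruit_count = -148*planting_density + 185. Reaching 777 requires planting_density = -4, outside [-2, 11].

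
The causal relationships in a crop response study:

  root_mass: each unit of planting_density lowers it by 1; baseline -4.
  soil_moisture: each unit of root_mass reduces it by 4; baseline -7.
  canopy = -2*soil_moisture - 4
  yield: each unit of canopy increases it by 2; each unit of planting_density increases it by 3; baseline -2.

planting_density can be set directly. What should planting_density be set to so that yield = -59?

planting_density = 1

Substituting into the soil_moisture equation gives soil_moisture = 4*planting_density + 9.
This gives canopy = -8*planting_density - 22.
Substituting into the yield equation gives yield = -13*planting_density - 46.
Solve -13*planting_density - 46 = -59: planting_density = (-59 + 46) / -13 = 1.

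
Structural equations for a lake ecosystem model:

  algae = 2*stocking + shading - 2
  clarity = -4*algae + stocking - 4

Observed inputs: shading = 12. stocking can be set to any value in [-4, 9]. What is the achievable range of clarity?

-107 to -16

Substituting into the algae equation gives algae = 2*stocking + 10.
So clarity = -7*stocking - 44.
Linear in stocking, so extremes are at the endpoints: stocking = -4 gives clarity = -16; stocking = 9 gives clarity = -107.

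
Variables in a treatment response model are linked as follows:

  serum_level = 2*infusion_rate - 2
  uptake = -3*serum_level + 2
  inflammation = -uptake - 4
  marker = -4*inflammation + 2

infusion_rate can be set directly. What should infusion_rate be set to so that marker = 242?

Substituting into the uptake equation gives uptake = -6*infusion_rate + 8.
Substituting into the inflammation equation gives inflammation = 6*infusion_rate - 12.
Substituting into the marker equation gives marker = -24*infusion_rate + 50.
Solve -24*infusion_rate + 50 = 242: infusion_rate = (242 - 50) / -24 = -8.

infusion_rate = -8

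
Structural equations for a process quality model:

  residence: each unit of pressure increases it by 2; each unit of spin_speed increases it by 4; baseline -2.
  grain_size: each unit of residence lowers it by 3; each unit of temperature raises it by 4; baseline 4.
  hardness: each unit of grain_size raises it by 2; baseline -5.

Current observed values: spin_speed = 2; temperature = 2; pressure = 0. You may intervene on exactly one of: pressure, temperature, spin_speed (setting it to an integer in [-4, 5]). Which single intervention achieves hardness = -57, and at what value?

Intervening on pressure: hardness = -12*pressure - 17. Reaching -57 requires pressure = 10/3, not an integer.
Intervening on temperature: with other inputs at their observed values, hardness = 8*temperature - 33. Solving for -57 gives temperature = -3, within [-4, 5].
Intervening on spin_speed: hardness = -24*spin_speed + 31. Reaching -57 requires spin_speed = 11/3, not an integer.

set temperature = -3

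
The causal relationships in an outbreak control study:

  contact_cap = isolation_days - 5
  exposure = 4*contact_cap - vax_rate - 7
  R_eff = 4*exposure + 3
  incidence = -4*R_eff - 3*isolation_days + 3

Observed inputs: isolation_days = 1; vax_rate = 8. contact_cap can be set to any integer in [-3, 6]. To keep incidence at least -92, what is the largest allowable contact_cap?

Intervening on contact_cap fixes its value directly, overriding its dependence on isolation_days.
Substituting into the exposure equation gives exposure = 4*contact_cap - 15.
Substituting into the R_eff equation gives R_eff = 16*contact_cap - 57.
Substituting into the incidence equation gives incidence = -64*contact_cap + 228.
Require -64*contact_cap + 228 ≥ -92, so contact_cap ≤ 5.
The largest integer in [-3, 6] satisfying this is 5.

contact_cap = 5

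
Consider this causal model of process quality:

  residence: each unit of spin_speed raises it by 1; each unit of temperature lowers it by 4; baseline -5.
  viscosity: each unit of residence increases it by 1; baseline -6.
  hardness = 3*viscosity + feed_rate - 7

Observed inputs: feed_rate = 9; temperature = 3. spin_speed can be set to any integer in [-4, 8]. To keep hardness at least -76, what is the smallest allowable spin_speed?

spin_speed = -3

Substituting into the residence equation gives residence = spin_speed - 17.
Substituting into the viscosity equation gives viscosity = spin_speed - 23.
hardness becomes 3*spin_speed - 67.
Require 3*spin_speed - 67 ≥ -76, so spin_speed ≥ -3.
The smallest integer in [-4, 8] satisfying this is -3.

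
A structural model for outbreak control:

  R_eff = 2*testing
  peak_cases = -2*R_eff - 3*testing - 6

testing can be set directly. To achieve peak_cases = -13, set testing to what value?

testing = 1

Substituting into the peak_cases equation gives peak_cases = -7*testing - 6.
Solve -7*testing - 6 = -13: testing = (-13 + 6) / -7 = 1.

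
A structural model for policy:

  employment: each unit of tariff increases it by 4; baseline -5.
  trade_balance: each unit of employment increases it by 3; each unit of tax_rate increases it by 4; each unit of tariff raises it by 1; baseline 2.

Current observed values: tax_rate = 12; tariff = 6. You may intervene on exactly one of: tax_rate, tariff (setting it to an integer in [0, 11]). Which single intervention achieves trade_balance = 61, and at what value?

set tariff = 2

Intervening on tax_rate: trade_balance = 4*tax_rate + 65. Reaching 61 requires tax_rate = -1, outside [0, 11].
Intervening on tariff: with other inputs at their observed values, trade_balance = 13*tariff + 35. Solving for 61 gives tariff = 2, within [0, 11].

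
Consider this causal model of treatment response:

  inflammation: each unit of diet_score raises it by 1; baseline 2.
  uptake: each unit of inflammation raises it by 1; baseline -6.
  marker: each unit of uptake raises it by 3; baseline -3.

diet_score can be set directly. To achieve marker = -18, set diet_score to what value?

Substituting into the uptake equation gives uptake = diet_score - 4.
marker becomes 3*diet_score - 15.
Solve 3*diet_score - 15 = -18: diet_score = (-18 + 15) / 3 = -1.

diet_score = -1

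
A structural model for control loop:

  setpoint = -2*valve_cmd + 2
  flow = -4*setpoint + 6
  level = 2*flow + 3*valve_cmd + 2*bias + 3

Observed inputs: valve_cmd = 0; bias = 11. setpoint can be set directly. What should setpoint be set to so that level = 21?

setpoint = 2

Intervening on setpoint fixes its value directly, overriding its dependence on valve_cmd.
Substituting into the level equation gives level = -8*setpoint + 37.
Solve -8*setpoint + 37 = 21: setpoint = (21 - 37) / -8 = 2.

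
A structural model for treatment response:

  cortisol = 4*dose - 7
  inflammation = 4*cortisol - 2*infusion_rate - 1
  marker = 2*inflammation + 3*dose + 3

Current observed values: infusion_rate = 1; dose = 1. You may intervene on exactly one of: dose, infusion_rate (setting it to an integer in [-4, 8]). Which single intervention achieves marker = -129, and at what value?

set dose = -2

Intervening on dose: with other inputs at their observed values, marker = 35*dose - 59. Solving for -129 gives dose = -2, within [-4, 8].
Intervening on infusion_rate: marker = -4*infusion_rate - 20. Reaching -129 requires infusion_rate = 109/4, not an integer.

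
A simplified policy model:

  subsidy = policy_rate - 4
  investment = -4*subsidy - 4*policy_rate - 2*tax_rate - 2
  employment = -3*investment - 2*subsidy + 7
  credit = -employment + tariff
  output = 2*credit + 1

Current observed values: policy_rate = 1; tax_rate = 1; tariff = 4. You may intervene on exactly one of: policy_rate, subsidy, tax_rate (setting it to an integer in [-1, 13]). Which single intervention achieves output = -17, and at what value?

set tax_rate = 3

Intervening on policy_rate: output = -44*policy_rate + 51. Reaching -17 requires policy_rate = 17/11, not an integer.
Intervening on subsidy: output = -20*subsidy - 53. Reaching -17 requires subsidy = -9/5, not an integer.
Intervening on tax_rate: with other inputs at their observed values, output = -12*tax_rate + 19. Solving for -17 gives tax_rate = 3, within [-1, 13].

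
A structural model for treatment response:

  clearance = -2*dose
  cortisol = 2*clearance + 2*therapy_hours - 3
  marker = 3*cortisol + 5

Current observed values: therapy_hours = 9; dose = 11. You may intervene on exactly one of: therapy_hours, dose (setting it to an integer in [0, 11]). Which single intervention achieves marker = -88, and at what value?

Intervening on therapy_hours: with other inputs at their observed values, marker = 6*therapy_hours - 136. Solving for -88 gives therapy_hours = 8, within [0, 11].
Intervening on dose: marker = -12*dose + 50. Reaching -88 requires dose = 23/2, not an integer.

set therapy_hours = 8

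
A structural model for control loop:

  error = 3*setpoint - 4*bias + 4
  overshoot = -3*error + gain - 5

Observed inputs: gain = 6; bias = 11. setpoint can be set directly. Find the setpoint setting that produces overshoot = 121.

Substituting into the error equation gives error = 3*setpoint - 40.
This gives overshoot = -9*setpoint + 121.
Solve -9*setpoint + 121 = 121: setpoint = (121 - 121) / -9 = 0.

setpoint = 0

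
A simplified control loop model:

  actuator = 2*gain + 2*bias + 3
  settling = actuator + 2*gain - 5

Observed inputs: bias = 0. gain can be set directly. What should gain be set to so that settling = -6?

Substituting into the actuator equation gives actuator = 2*gain + 3.
This gives settling = 4*gain - 2.
Solve 4*gain - 2 = -6: gain = (-6 + 2) / 4 = -1.

gain = -1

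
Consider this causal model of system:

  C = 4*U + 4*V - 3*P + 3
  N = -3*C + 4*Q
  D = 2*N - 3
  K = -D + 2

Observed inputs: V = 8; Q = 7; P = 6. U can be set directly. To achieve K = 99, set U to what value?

Substituting into the C equation gives C = 4*U + 17.
Substituting into the N equation gives N = -12*U - 23.
Substituting into the D equation gives D = -24*U - 49.
Substituting into the K equation gives K = 24*U + 51.
Solve 24*U + 51 = 99: U = (99 - 51) / 24 = 2.

U = 2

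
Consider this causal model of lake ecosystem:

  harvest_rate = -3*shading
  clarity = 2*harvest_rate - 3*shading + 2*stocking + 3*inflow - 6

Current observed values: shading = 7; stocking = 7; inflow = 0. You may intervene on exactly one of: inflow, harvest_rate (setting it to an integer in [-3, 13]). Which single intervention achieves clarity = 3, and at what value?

Intervening on inflow: clarity = 3*inflow - 55. Reaching 3 requires inflow = 58/3, not an integer.
Intervening on harvest_rate: with other inputs at their observed values, clarity = 2*harvest_rate - 13. Solving for 3 gives harvest_rate = 8, within [-3, 13].

set harvest_rate = 8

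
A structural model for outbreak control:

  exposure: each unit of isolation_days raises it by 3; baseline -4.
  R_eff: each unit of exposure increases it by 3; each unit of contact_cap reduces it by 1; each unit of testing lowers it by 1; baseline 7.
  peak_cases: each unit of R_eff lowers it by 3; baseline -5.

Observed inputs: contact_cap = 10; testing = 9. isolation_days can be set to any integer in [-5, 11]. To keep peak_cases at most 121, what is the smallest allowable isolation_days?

isolation_days = -2

Substituting into the R_eff equation gives R_eff = 9*isolation_days - 24.
Substituting into the peak_cases equation gives peak_cases = -27*isolation_days + 67.
Require -27*isolation_days + 67 ≤ 121, so isolation_days ≥ -2.
The smallest integer in [-5, 11] satisfying this is -2.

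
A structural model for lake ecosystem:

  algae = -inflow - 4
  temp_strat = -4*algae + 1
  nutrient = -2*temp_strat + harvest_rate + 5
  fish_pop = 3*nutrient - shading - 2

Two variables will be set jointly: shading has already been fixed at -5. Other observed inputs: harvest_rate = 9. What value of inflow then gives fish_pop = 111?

With shading held at -5:
Substituting into the temp_strat equation gives temp_strat = 4*inflow + 17.
nutrient becomes -8*inflow - 20.
Substituting into the fish_pop equation gives fish_pop = -24*inflow - 57.
Solve -24*inflow - 57 = 111: inflow = (111 + 57) / -24 = -7.

inflow = -7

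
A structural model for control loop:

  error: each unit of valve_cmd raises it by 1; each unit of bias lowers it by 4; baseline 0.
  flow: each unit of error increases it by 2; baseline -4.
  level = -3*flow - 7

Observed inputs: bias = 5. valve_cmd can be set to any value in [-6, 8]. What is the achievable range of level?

77 to 161

Substituting into the error equation gives error = valve_cmd - 20.
Substituting into the flow equation gives flow = 2*valve_cmd - 44.
Substituting into the level equation gives level = -6*valve_cmd + 125.
Linear in valve_cmd, so extremes are at the endpoints: valve_cmd = -6 gives level = 161; valve_cmd = 8 gives level = 77.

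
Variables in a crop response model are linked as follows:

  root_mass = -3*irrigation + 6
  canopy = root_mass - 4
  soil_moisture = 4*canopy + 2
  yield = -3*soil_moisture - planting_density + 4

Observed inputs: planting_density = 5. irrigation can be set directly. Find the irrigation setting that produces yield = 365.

irrigation = 11

Substituting into the canopy equation gives canopy = -3*irrigation + 2.
Substituting into the soil_moisture equation gives soil_moisture = -12*irrigation + 10.
This gives yield = 36*irrigation - 31.
Solve 36*irrigation - 31 = 365: irrigation = (365 + 31) / 36 = 11.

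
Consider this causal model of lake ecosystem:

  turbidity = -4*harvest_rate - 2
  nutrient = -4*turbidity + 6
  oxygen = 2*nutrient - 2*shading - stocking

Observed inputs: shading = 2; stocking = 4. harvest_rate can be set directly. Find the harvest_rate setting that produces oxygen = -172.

harvest_rate = -6

Substituting into the nutrient equation gives nutrient = 16*harvest_rate + 14.
So oxygen = 32*harvest_rate + 20.
Solve 32*harvest_rate + 20 = -172: harvest_rate = (-172 - 20) / 32 = -6.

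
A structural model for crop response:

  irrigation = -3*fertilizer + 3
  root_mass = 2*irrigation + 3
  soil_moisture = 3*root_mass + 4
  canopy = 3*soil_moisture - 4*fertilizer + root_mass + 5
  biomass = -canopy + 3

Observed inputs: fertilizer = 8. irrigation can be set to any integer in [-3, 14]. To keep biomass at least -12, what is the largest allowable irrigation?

Intervening on irrigation fixes its value directly, overriding its dependence on fertilizer.
Substituting into the soil_moisture equation gives soil_moisture = 6*irrigation + 13.
So canopy = 20*irrigation + 15.
Substituting into the biomass equation gives biomass = -20*irrigation - 12.
Require -20*irrigation - 12 ≥ -12, so irrigation ≤ 0.
The largest integer in [-3, 14] satisfying this is 0.

irrigation = 0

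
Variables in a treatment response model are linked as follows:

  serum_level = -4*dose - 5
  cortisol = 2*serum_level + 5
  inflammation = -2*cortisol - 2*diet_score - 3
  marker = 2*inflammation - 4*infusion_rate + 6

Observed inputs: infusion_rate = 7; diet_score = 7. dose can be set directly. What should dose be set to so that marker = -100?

dose = -2

Substituting into the cortisol equation gives cortisol = -8*dose - 5.
Substituting into the inflammation equation gives inflammation = 16*dose - 7.
This gives marker = 32*dose - 36.
Solve 32*dose - 36 = -100: dose = (-100 + 36) / 32 = -2.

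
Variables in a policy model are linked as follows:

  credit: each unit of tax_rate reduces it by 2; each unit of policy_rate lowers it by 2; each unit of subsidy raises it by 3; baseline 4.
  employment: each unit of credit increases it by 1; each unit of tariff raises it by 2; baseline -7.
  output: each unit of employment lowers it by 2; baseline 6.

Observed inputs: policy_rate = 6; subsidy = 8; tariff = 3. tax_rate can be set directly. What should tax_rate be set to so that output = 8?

Substituting into the credit equation gives credit = -2*tax_rate + 16.
employment becomes -2*tax_rate + 15.
So output = 4*tax_rate - 24.
Solve 4*tax_rate - 24 = 8: tax_rate = (8 + 24) / 4 = 8.

tax_rate = 8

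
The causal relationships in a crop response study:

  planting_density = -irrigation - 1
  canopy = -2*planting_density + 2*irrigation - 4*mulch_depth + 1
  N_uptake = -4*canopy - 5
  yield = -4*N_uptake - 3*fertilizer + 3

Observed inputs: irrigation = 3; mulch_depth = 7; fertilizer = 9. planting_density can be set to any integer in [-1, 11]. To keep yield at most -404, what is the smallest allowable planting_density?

planting_density = 2

Intervening on planting_density fixes its value directly, overriding its dependence on irrigation.
Substituting into the canopy equation gives canopy = -2*planting_density - 21.
Substituting into the N_uptake equation gives N_uptake = 8*planting_density + 79.
Substituting into the yield equation gives yield = -32*planting_density - 340.
Require -32*planting_density - 340 ≤ -404, so planting_density ≥ 2.
The smallest integer in [-1, 11] satisfying this is 2.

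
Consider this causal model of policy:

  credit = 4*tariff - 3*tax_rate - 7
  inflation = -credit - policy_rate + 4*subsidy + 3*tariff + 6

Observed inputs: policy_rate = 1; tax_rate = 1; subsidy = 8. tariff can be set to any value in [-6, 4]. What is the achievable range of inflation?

Substituting into the credit equation gives credit = 4*tariff - 10.
Substituting into the inflation equation gives inflation = -tariff + 47.
Linear in tariff, so extremes are at the endpoints: tariff = -6 gives inflation = 53; tariff = 4 gives inflation = 43.

43 to 53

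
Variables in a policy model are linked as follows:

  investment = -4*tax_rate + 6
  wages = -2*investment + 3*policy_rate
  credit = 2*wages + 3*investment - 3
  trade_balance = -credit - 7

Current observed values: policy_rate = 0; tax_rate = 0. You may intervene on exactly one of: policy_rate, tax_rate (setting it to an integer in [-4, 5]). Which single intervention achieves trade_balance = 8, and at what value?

set policy_rate = -1

Intervening on policy_rate: with other inputs at their observed values, trade_balance = -6*policy_rate + 2. Solving for 8 gives policy_rate = -1, within [-4, 5].
Intervening on tax_rate: trade_balance = -4*tax_rate + 2. Reaching 8 requires tax_rate = -3/2, not an integer.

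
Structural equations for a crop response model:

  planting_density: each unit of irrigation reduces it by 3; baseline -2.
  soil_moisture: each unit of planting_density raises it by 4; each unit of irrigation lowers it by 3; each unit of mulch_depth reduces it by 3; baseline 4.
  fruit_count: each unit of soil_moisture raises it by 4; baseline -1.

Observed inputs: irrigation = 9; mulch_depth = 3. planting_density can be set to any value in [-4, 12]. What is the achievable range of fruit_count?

Intervening on planting_density fixes its value directly, overriding its dependence on irrigation.
Substituting into the soil_moisture equation gives soil_moisture = 4*planting_density - 32.
Substituting into the fruit_count equation gives fruit_count = 16*planting_density - 129.
Linear in planting_density, so extremes are at the endpoints: planting_density = -4 gives fruit_count = -193; planting_density = 12 gives fruit_count = 63.

-193 to 63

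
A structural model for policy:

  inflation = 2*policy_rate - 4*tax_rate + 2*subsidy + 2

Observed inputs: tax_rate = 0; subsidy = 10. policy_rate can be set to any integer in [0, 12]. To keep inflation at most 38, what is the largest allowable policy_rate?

policy_rate = 8

Substituting into the inflation equation gives inflation = 2*policy_rate + 22.
Require 2*policy_rate + 22 ≤ 38, so policy_rate ≤ 8.
The largest integer in [0, 12] satisfying this is 8.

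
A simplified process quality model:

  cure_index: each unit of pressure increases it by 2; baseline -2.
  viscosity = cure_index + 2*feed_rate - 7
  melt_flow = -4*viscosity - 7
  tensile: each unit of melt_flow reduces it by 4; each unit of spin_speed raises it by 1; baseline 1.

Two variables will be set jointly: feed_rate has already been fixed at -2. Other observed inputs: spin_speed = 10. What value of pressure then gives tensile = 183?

With feed_rate held at -2:
Substituting into the viscosity equation gives viscosity = 2*pressure - 13.
Substituting into the melt_flow equation gives melt_flow = -8*pressure + 45.
This gives tensile = 32*pressure - 169.
Solve 32*pressure - 169 = 183: pressure = (183 + 169) / 32 = 11.

pressure = 11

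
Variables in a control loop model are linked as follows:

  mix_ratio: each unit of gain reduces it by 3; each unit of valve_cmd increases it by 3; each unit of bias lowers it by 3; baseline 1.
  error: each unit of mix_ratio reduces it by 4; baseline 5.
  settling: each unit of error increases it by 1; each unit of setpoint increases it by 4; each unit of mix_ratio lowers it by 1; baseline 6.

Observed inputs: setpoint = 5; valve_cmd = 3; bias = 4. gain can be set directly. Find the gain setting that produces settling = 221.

gain = 12

Substituting into the mix_ratio equation gives mix_ratio = -3*gain - 2.
So error = 12*gain + 13.
Substituting into the settling equation gives settling = 15*gain + 41.
Solve 15*gain + 41 = 221: gain = (221 - 41) / 15 = 12.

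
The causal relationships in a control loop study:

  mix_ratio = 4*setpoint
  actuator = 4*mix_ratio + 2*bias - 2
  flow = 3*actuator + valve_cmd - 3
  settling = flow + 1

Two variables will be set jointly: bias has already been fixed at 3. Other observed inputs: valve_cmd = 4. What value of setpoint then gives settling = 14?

setpoint = 0

With bias held at 3:
Substituting into the actuator equation gives actuator = 16*setpoint + 4.
So flow = 48*setpoint + 13.
Substituting into the settling equation gives settling = 48*setpoint + 14.
Solve 48*setpoint + 14 = 14: setpoint = (14 - 14) / 48 = 0.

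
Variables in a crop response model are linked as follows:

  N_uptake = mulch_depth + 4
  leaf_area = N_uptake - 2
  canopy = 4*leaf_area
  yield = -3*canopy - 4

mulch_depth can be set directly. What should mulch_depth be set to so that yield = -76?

Substituting into the leaf_area equation gives leaf_area = mulch_depth + 2.
canopy becomes 4*mulch_depth + 8.
This gives yield = -12*mulch_depth - 28.
Solve -12*mulch_depth - 28 = -76: mulch_depth = (-76 + 28) / -12 = 4.

mulch_depth = 4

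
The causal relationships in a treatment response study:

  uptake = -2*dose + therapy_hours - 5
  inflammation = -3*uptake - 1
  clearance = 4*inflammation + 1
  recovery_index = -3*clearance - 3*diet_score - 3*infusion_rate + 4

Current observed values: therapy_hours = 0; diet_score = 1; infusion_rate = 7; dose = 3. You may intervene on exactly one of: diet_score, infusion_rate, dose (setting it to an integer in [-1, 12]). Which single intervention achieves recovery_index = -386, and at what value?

set infusion_rate = 0

Intervening on diet_score: recovery_index = -3*diet_score - 404. Reaching -386 requires diet_score = -6, outside [-1, 12].
Intervening on infusion_rate: with other inputs at their observed values, recovery_index = -3*infusion_rate - 386. Solving for -386 gives infusion_rate = 0, within [-1, 12].
Intervening on dose: recovery_index = -72*dose - 191. Reaching -386 requires dose = 65/24, not an integer.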